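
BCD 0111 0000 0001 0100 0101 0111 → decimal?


Each 4-bit group → digit:
  0111 → 7
  0000 → 0
  0001 → 1
  0100 → 4
  0101 → 5
  0111 → 7
= 701457


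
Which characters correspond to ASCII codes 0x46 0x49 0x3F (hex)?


Codes (hex): 0x46 0x49 0x3F
Per-code ASCII lookup:
  0x46 = 70  (range 65-90: uppercase, 70 - 65 = 5) → 'F'
  0x49 = 73  (range 65-90: uppercase, 73 - 65 = 8) → 'I'
  0x3F = 63  (special character) → '?'
= 'FI?'


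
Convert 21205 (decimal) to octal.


Divide by 8 repeatedly:
21205 ÷ 8 = 2650 remainder 5
2650 ÷ 8 = 331 remainder 2
331 ÷ 8 = 41 remainder 3
41 ÷ 8 = 5 remainder 1
5 ÷ 8 = 0 remainder 5
Reading remainders bottom-up:
= 0o51325


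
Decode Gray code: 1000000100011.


Gray code: 1000000100011
MSB stays the same: 1
Each subsequent bit = prev_binary XOR current_gray:
  B[1] = 1 XOR 0 = 1
  B[2] = 1 XOR 0 = 1
  B[3] = 1 XOR 0 = 1
  B[4] = 1 XOR 0 = 1
  B[5] = 1 XOR 0 = 1
  B[6] = 1 XOR 0 = 1
  B[7] = 1 XOR 1 = 0
  B[8] = 0 XOR 0 = 0
  B[9] = 0 XOR 0 = 0
  B[10] = 0 XOR 0 = 0
  B[11] = 0 XOR 1 = 1
  B[12] = 1 XOR 1 = 0
= 1111111000010 (8130 decimal)


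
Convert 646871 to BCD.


Each digit → 4-bit binary:
  6 → 0110
  4 → 0100
  6 → 0110
  8 → 1000
  7 → 0111
  1 → 0001
= 0110 0100 0110 1000 0111 0001


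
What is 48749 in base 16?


Divide by 16 repeatedly:
48749 ÷ 16 = 3046 remainder 13 (D)
3046 ÷ 16 = 190 remainder 6 (6)
190 ÷ 16 = 11 remainder 14 (E)
11 ÷ 16 = 0 remainder 11 (B)
Reading remainders bottom-up:
= 0xBE6D


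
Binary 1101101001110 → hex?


Group into 4-bit nibbles: 0001101101001110
  0001 = 1
  1011 = B
  0100 = 4
  1110 = E
= 0x1B4E


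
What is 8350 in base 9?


Divide by 9 repeatedly:
8350 ÷ 9 = 927 remainder 7
927 ÷ 9 = 103 remainder 0
103 ÷ 9 = 11 remainder 4
11 ÷ 9 = 1 remainder 2
1 ÷ 9 = 0 remainder 1
Reading remainders bottom-up:
= 12407


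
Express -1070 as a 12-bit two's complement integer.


Original: 010000101110
Step 1 - Invert all bits: 101111010001
Step 2 - Add 1: 101111010001 + 1
= 101111010010 (represents -1070)


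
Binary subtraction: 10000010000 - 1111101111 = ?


Align and subtract column by column (LSB to MSB, borrowing when needed):
  10000010000
- 01111101111
  -----------
  col 0: (0 - 0 borrow-in) - 1 → borrow from next column: (0+2) - 1 = 1, borrow out 1
  col 1: (0 - 1 borrow-in) - 1 → borrow from next column: (-1+2) - 1 = 0, borrow out 1
  col 2: (0 - 1 borrow-in) - 1 → borrow from next column: (-1+2) - 1 = 0, borrow out 1
  col 3: (0 - 1 borrow-in) - 1 → borrow from next column: (-1+2) - 1 = 0, borrow out 1
  col 4: (1 - 1 borrow-in) - 0 → 0 - 0 = 0, borrow out 0
  col 5: (0 - 0 borrow-in) - 1 → borrow from next column: (0+2) - 1 = 1, borrow out 1
  col 6: (0 - 1 borrow-in) - 1 → borrow from next column: (-1+2) - 1 = 0, borrow out 1
  col 7: (0 - 1 borrow-in) - 1 → borrow from next column: (-1+2) - 1 = 0, borrow out 1
  col 8: (0 - 1 borrow-in) - 1 → borrow from next column: (-1+2) - 1 = 0, borrow out 1
  col 9: (0 - 1 borrow-in) - 1 → borrow from next column: (-1+2) - 1 = 0, borrow out 1
  col 10: (1 - 1 borrow-in) - 0 → 0 - 0 = 0, borrow out 0
Reading bits MSB→LSB: 00000100001
Strip leading zeros: 100001
= 100001


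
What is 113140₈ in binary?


Each octal digit → 3 binary bits:
  1 = 001
  1 = 001
  3 = 011
  1 = 001
  4 = 100
  0 = 000
Concatenate: 001 001 011 001 100 000
= 001001011001100000


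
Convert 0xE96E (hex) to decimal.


Positional values:
Position 0: E × 16^0 = 14 × 1 = 14
Position 1: 6 × 16^1 = 6 × 16 = 96
Position 2: 9 × 16^2 = 9 × 256 = 2304
Position 3: E × 16^3 = 14 × 4096 = 57344
Sum = 14 + 96 + 2304 + 57344
= 59758


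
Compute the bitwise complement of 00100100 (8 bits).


Original: 00100100
Invert all bits:
  bit 0: 0 → 1
  bit 1: 0 → 1
  bit 2: 1 → 0
  bit 3: 0 → 1
  bit 4: 0 → 1
  bit 5: 1 → 0
  bit 6: 0 → 1
  bit 7: 0 → 1
= 11011011


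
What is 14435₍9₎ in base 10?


Positional values (base 9):
  5 × 9^0 = 5 × 1 = 5
  3 × 9^1 = 3 × 9 = 27
  4 × 9^2 = 4 × 81 = 324
  4 × 9^3 = 4 × 729 = 2916
  1 × 9^4 = 1 × 6561 = 6561
Sum = 5 + 27 + 324 + 2916 + 6561
= 9833


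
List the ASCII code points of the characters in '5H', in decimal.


String: '5H'  (2 characters)
Per-character ASCII lookup:
  '5': digits start at 48: '5' = 48 + 5 = 53
  'H': uppercase starts at 65: 'H' = 65 + 7 = 72
= 53 72


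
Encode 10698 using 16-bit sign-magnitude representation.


Sign bit: 0 (positive)
Magnitude: 10698 = 010100111001010
= 0010100111001010


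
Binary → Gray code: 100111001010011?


Binary: 100111001010011
Gray code: G = B XOR (B >> 1)
B >> 1 = 010011100101001
100111001010011 XOR 010011100101001:
  1 XOR 0 = 1
  0 XOR 1 = 1
  0 XOR 0 = 0
  1 XOR 0 = 1
  1 XOR 1 = 0
  1 XOR 1 = 0
  0 XOR 1 = 1
  0 XOR 0 = 0
  1 XOR 0 = 1
  0 XOR 1 = 1
  1 XOR 0 = 1
  0 XOR 1 = 1
  0 XOR 0 = 0
  1 XOR 0 = 1
  1 XOR 1 = 0
= 110100101111010


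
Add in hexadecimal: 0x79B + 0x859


Align and add column by column (LSB to MSB, each column mod 16 with carry):
  079B
+ 0859
  ----
  col 0: B(11) + 9(9) + 0 (carry in) = 20 → 4(4), carry out 1
  col 1: 9(9) + 5(5) + 1 (carry in) = 15 → F(15), carry out 0
  col 2: 7(7) + 8(8) + 0 (carry in) = 15 → F(15), carry out 0
  col 3: 0(0) + 0(0) + 0 (carry in) = 0 → 0(0), carry out 0
Reading digits MSB→LSB: 0FF4
Strip leading zeros: FF4
= 0xFF4


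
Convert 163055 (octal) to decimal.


Positional values:
Position 0: 5 × 8^0 = 5
Position 1: 5 × 8^1 = 40
Position 2: 0 × 8^2 = 0
Position 3: 3 × 8^3 = 1536
Position 4: 6 × 8^4 = 24576
Position 5: 1 × 8^5 = 32768
Sum = 5 + 40 + 0 + 1536 + 24576 + 32768
= 58925


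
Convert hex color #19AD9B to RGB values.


Hex: #19AD9B
R = 19₁₆ = 25
G = AD₁₆ = 173
B = 9B₁₆ = 155
= RGB(25, 173, 155)


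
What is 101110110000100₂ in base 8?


Group into 3-bit groups: 101110110000100
  101 = 5
  110 = 6
  110 = 6
  000 = 0
  100 = 4
= 0o56604


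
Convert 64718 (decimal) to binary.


Divide by 2 repeatedly:
64718 ÷ 2 = 32359 remainder 0
32359 ÷ 2 = 16179 remainder 1
16179 ÷ 2 = 8089 remainder 1
8089 ÷ 2 = 4044 remainder 1
4044 ÷ 2 = 2022 remainder 0
2022 ÷ 2 = 1011 remainder 0
1011 ÷ 2 = 505 remainder 1
505 ÷ 2 = 252 remainder 1
252 ÷ 2 = 126 remainder 0
126 ÷ 2 = 63 remainder 0
63 ÷ 2 = 31 remainder 1
31 ÷ 2 = 15 remainder 1
15 ÷ 2 = 7 remainder 1
7 ÷ 2 = 3 remainder 1
3 ÷ 2 = 1 remainder 1
1 ÷ 2 = 0 remainder 1
Reading remainders bottom-up:
= 1111110011001110


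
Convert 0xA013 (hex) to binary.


Each hex digit → 4 binary bits:
  A = 1010
  0 = 0000
  1 = 0001
  3 = 0011
Concatenate: 1010 0000 0001 0011
= 1010000000010011


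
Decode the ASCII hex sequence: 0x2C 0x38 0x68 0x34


Codes (hex): 0x2C 0x38 0x68 0x34
Per-code ASCII lookup:
  0x2C = 44  (special character) → ','
  0x38 = 56  (range 48-57: digits, 56 - 48 = 8) → '8'
  0x68 = 104  (range 97-122: lowercase, 104 - 97 = 7) → 'h'
  0x34 = 52  (range 48-57: digits, 52 - 48 = 4) → '4'
= ',8h4'


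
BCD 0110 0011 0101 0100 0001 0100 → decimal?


Each 4-bit group → digit:
  0110 → 6
  0011 → 3
  0101 → 5
  0100 → 4
  0001 → 1
  0100 → 4
= 635414


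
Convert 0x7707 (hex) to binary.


Each hex digit → 4 binary bits:
  7 = 0111
  7 = 0111
  0 = 0000
  7 = 0111
Concatenate: 0111 0111 0000 0111
= 0111011100000111


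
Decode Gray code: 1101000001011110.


Gray code: 1101000001011110
MSB stays the same: 1
Each subsequent bit = prev_binary XOR current_gray:
  B[1] = 1 XOR 1 = 0
  B[2] = 0 XOR 0 = 0
  B[3] = 0 XOR 1 = 1
  B[4] = 1 XOR 0 = 1
  B[5] = 1 XOR 0 = 1
  B[6] = 1 XOR 0 = 1
  B[7] = 1 XOR 0 = 1
  B[8] = 1 XOR 0 = 1
  B[9] = 1 XOR 1 = 0
  B[10] = 0 XOR 0 = 0
  B[11] = 0 XOR 1 = 1
  B[12] = 1 XOR 1 = 0
  B[13] = 0 XOR 1 = 1
  B[14] = 1 XOR 1 = 0
  B[15] = 0 XOR 0 = 0
= 1001111110010100 (40852 decimal)


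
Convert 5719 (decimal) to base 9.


Divide by 9 repeatedly:
5719 ÷ 9 = 635 remainder 4
635 ÷ 9 = 70 remainder 5
70 ÷ 9 = 7 remainder 7
7 ÷ 9 = 0 remainder 7
Reading remainders bottom-up:
= 7754


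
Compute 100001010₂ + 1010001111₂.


Align and add column by column (LSB to MSB, carry propagating):
  00100001010
+ 01010001111
  -----------
  col 0: 0 + 1 + 0 (carry in) = 1 → bit 1, carry out 0
  col 1: 1 + 1 + 0 (carry in) = 2 → bit 0, carry out 1
  col 2: 0 + 1 + 1 (carry in) = 2 → bit 0, carry out 1
  col 3: 1 + 1 + 1 (carry in) = 3 → bit 1, carry out 1
  col 4: 0 + 0 + 1 (carry in) = 1 → bit 1, carry out 0
  col 5: 0 + 0 + 0 (carry in) = 0 → bit 0, carry out 0
  col 6: 0 + 0 + 0 (carry in) = 0 → bit 0, carry out 0
  col 7: 0 + 1 + 0 (carry in) = 1 → bit 1, carry out 0
  col 8: 1 + 0 + 0 (carry in) = 1 → bit 1, carry out 0
  col 9: 0 + 1 + 0 (carry in) = 1 → bit 1, carry out 0
  col 10: 0 + 0 + 0 (carry in) = 0 → bit 0, carry out 0
Reading bits MSB→LSB: 01110011001
Strip leading zeros: 1110011001
= 1110011001


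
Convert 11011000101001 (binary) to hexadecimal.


Group into 4-bit nibbles: 0011011000101001
  0011 = 3
  0110 = 6
  0010 = 2
  1001 = 9
= 0x3629


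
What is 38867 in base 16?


Divide by 16 repeatedly:
38867 ÷ 16 = 2429 remainder 3 (3)
2429 ÷ 16 = 151 remainder 13 (D)
151 ÷ 16 = 9 remainder 7 (7)
9 ÷ 16 = 0 remainder 9 (9)
Reading remainders bottom-up:
= 0x97D3


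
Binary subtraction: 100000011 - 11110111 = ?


Align and subtract column by column (LSB to MSB, borrowing when needed):
  100000011
- 011110111
  ---------
  col 0: (1 - 0 borrow-in) - 1 → 1 - 1 = 0, borrow out 0
  col 1: (1 - 0 borrow-in) - 1 → 1 - 1 = 0, borrow out 0
  col 2: (0 - 0 borrow-in) - 1 → borrow from next column: (0+2) - 1 = 1, borrow out 1
  col 3: (0 - 1 borrow-in) - 0 → borrow from next column: (-1+2) - 0 = 1, borrow out 1
  col 4: (0 - 1 borrow-in) - 1 → borrow from next column: (-1+2) - 1 = 0, borrow out 1
  col 5: (0 - 1 borrow-in) - 1 → borrow from next column: (-1+2) - 1 = 0, borrow out 1
  col 6: (0 - 1 borrow-in) - 1 → borrow from next column: (-1+2) - 1 = 0, borrow out 1
  col 7: (0 - 1 borrow-in) - 1 → borrow from next column: (-1+2) - 1 = 0, borrow out 1
  col 8: (1 - 1 borrow-in) - 0 → 0 - 0 = 0, borrow out 0
Reading bits MSB→LSB: 000001100
Strip leading zeros: 1100
= 1100


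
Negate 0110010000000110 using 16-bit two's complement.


Original: 0110010000000110
Step 1 - Invert all bits: 1001101111111001
Step 2 - Add 1: 1001101111111001 + 1
= 1001101111111010 (represents -25606)


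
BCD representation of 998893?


Each digit → 4-bit binary:
  9 → 1001
  9 → 1001
  8 → 1000
  8 → 1000
  9 → 1001
  3 → 0011
= 1001 1001 1000 1000 1001 0011


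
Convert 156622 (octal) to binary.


Each octal digit → 3 binary bits:
  1 = 001
  5 = 101
  6 = 110
  6 = 110
  2 = 010
  2 = 010
Concatenate: 001 101 110 110 010 010
= 001101110110010010


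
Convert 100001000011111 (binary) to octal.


Group into 3-bit groups: 100001000011111
  100 = 4
  001 = 1
  000 = 0
  011 = 3
  111 = 7
= 0o41037


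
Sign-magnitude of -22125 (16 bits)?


Sign bit: 1 (negative)
Magnitude: 22125 = 101011001101101
= 1101011001101101


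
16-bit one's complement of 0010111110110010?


Original: 0010111110110010
Invert all bits:
  bit 0: 0 → 1
  bit 1: 0 → 1
  bit 2: 1 → 0
  bit 3: 0 → 1
  bit 4: 1 → 0
  bit 5: 1 → 0
  bit 6: 1 → 0
  bit 7: 1 → 0
  bit 8: 1 → 0
  bit 9: 0 → 1
  bit 10: 1 → 0
  bit 11: 1 → 0
  bit 12: 0 → 1
  bit 13: 0 → 1
  bit 14: 1 → 0
  bit 15: 0 → 1
= 1101000001001101


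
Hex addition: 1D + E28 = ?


Align and add column by column (LSB to MSB, each column mod 16 with carry):
  001D
+ 0E28
  ----
  col 0: D(13) + 8(8) + 0 (carry in) = 21 → 5(5), carry out 1
  col 1: 1(1) + 2(2) + 1 (carry in) = 4 → 4(4), carry out 0
  col 2: 0(0) + E(14) + 0 (carry in) = 14 → E(14), carry out 0
  col 3: 0(0) + 0(0) + 0 (carry in) = 0 → 0(0), carry out 0
Reading digits MSB→LSB: 0E45
Strip leading zeros: E45
= 0xE45


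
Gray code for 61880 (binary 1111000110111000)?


Binary: 1111000110111000
Gray code: G = B XOR (B >> 1)
B >> 1 = 0111100011011100
1111000110111000 XOR 0111100011011100:
  1 XOR 0 = 1
  1 XOR 1 = 0
  1 XOR 1 = 0
  1 XOR 1 = 0
  0 XOR 1 = 1
  0 XOR 0 = 0
  0 XOR 0 = 0
  1 XOR 0 = 1
  1 XOR 1 = 0
  0 XOR 1 = 1
  1 XOR 0 = 1
  1 XOR 1 = 0
  1 XOR 1 = 0
  0 XOR 1 = 1
  0 XOR 0 = 0
  0 XOR 0 = 0
= 1000100101100100


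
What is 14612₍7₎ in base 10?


Positional values (base 7):
  2 × 7^0 = 2 × 1 = 2
  1 × 7^1 = 1 × 7 = 7
  6 × 7^2 = 6 × 49 = 294
  4 × 7^3 = 4 × 343 = 1372
  1 × 7^4 = 1 × 2401 = 2401
Sum = 2 + 7 + 294 + 1372 + 2401
= 4076


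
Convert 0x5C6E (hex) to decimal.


Positional values:
Position 0: E × 16^0 = 14 × 1 = 14
Position 1: 6 × 16^1 = 6 × 16 = 96
Position 2: C × 16^2 = 12 × 256 = 3072
Position 3: 5 × 16^3 = 5 × 4096 = 20480
Sum = 14 + 96 + 3072 + 20480
= 23662


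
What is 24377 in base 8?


Divide by 8 repeatedly:
24377 ÷ 8 = 3047 remainder 1
3047 ÷ 8 = 380 remainder 7
380 ÷ 8 = 47 remainder 4
47 ÷ 8 = 5 remainder 7
5 ÷ 8 = 0 remainder 5
Reading remainders bottom-up:
= 0o57471


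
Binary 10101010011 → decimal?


Positional values:
Bit 0: 1 × 2^0 = 1
Bit 1: 1 × 2^1 = 2
Bit 4: 1 × 2^4 = 16
Bit 6: 1 × 2^6 = 64
Bit 8: 1 × 2^8 = 256
Bit 10: 1 × 2^10 = 1024
Sum = 1 + 2 + 16 + 64 + 256 + 1024
= 1363


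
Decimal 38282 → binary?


Divide by 2 repeatedly:
38282 ÷ 2 = 19141 remainder 0
19141 ÷ 2 = 9570 remainder 1
9570 ÷ 2 = 4785 remainder 0
4785 ÷ 2 = 2392 remainder 1
2392 ÷ 2 = 1196 remainder 0
1196 ÷ 2 = 598 remainder 0
598 ÷ 2 = 299 remainder 0
299 ÷ 2 = 149 remainder 1
149 ÷ 2 = 74 remainder 1
74 ÷ 2 = 37 remainder 0
37 ÷ 2 = 18 remainder 1
18 ÷ 2 = 9 remainder 0
9 ÷ 2 = 4 remainder 1
4 ÷ 2 = 2 remainder 0
2 ÷ 2 = 1 remainder 0
1 ÷ 2 = 0 remainder 1
Reading remainders bottom-up:
= 1001010110001010


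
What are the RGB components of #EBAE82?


Hex: #EBAE82
R = EB₁₆ = 235
G = AE₁₆ = 174
B = 82₁₆ = 130
= RGB(235, 174, 130)


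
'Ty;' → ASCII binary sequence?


String: 'Ty;'  (3 characters)
Per-character ASCII lookup:
  'T': uppercase starts at 65: 'T' = 65 + 19 = 84 → 1010100
  'y': lowercase starts at 97: 'y' = 97 + 24 = 121 → 1111001
  ';': special character: ';' = 59 → 111011
= 1010100 1111001 111011


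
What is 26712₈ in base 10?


Positional values:
Position 0: 2 × 8^0 = 2
Position 1: 1 × 8^1 = 8
Position 2: 7 × 8^2 = 448
Position 3: 6 × 8^3 = 3072
Position 4: 2 × 8^4 = 8192
Sum = 2 + 8 + 448 + 3072 + 8192
= 11722


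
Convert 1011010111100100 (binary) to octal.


Group into 3-bit groups: 001011010111100100
  001 = 1
  011 = 3
  010 = 2
  111 = 7
  100 = 4
  100 = 4
= 0o132744


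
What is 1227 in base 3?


Divide by 3 repeatedly:
1227 ÷ 3 = 409 remainder 0
409 ÷ 3 = 136 remainder 1
136 ÷ 3 = 45 remainder 1
45 ÷ 3 = 15 remainder 0
15 ÷ 3 = 5 remainder 0
5 ÷ 3 = 1 remainder 2
1 ÷ 3 = 0 remainder 1
Reading remainders bottom-up:
= 1200110


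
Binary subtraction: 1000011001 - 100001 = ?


Align and subtract column by column (LSB to MSB, borrowing when needed):
  1000011001
- 0000100001
  ----------
  col 0: (1 - 0 borrow-in) - 1 → 1 - 1 = 0, borrow out 0
  col 1: (0 - 0 borrow-in) - 0 → 0 - 0 = 0, borrow out 0
  col 2: (0 - 0 borrow-in) - 0 → 0 - 0 = 0, borrow out 0
  col 3: (1 - 0 borrow-in) - 0 → 1 - 0 = 1, borrow out 0
  col 4: (1 - 0 borrow-in) - 0 → 1 - 0 = 1, borrow out 0
  col 5: (0 - 0 borrow-in) - 1 → borrow from next column: (0+2) - 1 = 1, borrow out 1
  col 6: (0 - 1 borrow-in) - 0 → borrow from next column: (-1+2) - 0 = 1, borrow out 1
  col 7: (0 - 1 borrow-in) - 0 → borrow from next column: (-1+2) - 0 = 1, borrow out 1
  col 8: (0 - 1 borrow-in) - 0 → borrow from next column: (-1+2) - 0 = 1, borrow out 1
  col 9: (1 - 1 borrow-in) - 0 → 0 - 0 = 0, borrow out 0
Reading bits MSB→LSB: 0111111000
Strip leading zeros: 111111000
= 111111000


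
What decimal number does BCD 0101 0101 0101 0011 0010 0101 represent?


Each 4-bit group → digit:
  0101 → 5
  0101 → 5
  0101 → 5
  0011 → 3
  0010 → 2
  0101 → 5
= 555325


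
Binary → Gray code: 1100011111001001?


Binary: 1100011111001001
Gray code: G = B XOR (B >> 1)
B >> 1 = 0110001111100100
1100011111001001 XOR 0110001111100100:
  1 XOR 0 = 1
  1 XOR 1 = 0
  0 XOR 1 = 1
  0 XOR 0 = 0
  0 XOR 0 = 0
  1 XOR 0 = 1
  1 XOR 1 = 0
  1 XOR 1 = 0
  1 XOR 1 = 0
  1 XOR 1 = 0
  0 XOR 1 = 1
  0 XOR 0 = 0
  1 XOR 0 = 1
  0 XOR 1 = 1
  0 XOR 0 = 0
  1 XOR 0 = 1
= 1010010000101101


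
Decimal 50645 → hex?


Divide by 16 repeatedly:
50645 ÷ 16 = 3165 remainder 5 (5)
3165 ÷ 16 = 197 remainder 13 (D)
197 ÷ 16 = 12 remainder 5 (5)
12 ÷ 16 = 0 remainder 12 (C)
Reading remainders bottom-up:
= 0xC5D5


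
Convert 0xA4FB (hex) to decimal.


Positional values:
Position 0: B × 16^0 = 11 × 1 = 11
Position 1: F × 16^1 = 15 × 16 = 240
Position 2: 4 × 16^2 = 4 × 256 = 1024
Position 3: A × 16^3 = 10 × 4096 = 40960
Sum = 11 + 240 + 1024 + 40960
= 42235


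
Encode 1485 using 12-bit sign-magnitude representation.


Sign bit: 0 (positive)
Magnitude: 1485 = 10111001101
= 010111001101


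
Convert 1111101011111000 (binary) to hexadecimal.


Group into 4-bit nibbles: 1111101011111000
  1111 = F
  1010 = A
  1111 = F
  1000 = 8
= 0xFAF8


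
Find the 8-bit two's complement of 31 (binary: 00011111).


Original: 00011111
Step 1 - Invert all bits: 11100000
Step 2 - Add 1: 11100000 + 1
= 11100001 (represents -31)


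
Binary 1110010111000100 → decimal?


Positional values:
Bit 2: 1 × 2^2 = 4
Bit 6: 1 × 2^6 = 64
Bit 7: 1 × 2^7 = 128
Bit 8: 1 × 2^8 = 256
Bit 10: 1 × 2^10 = 1024
Bit 13: 1 × 2^13 = 8192
Bit 14: 1 × 2^14 = 16384
Bit 15: 1 × 2^15 = 32768
Sum = 4 + 64 + 128 + 256 + 1024 + 8192 + 16384 + 32768
= 58820


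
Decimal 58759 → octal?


Divide by 8 repeatedly:
58759 ÷ 8 = 7344 remainder 7
7344 ÷ 8 = 918 remainder 0
918 ÷ 8 = 114 remainder 6
114 ÷ 8 = 14 remainder 2
14 ÷ 8 = 1 remainder 6
1 ÷ 8 = 0 remainder 1
Reading remainders bottom-up:
= 0o162607


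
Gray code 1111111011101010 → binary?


Gray code: 1111111011101010
MSB stays the same: 1
Each subsequent bit = prev_binary XOR current_gray:
  B[1] = 1 XOR 1 = 0
  B[2] = 0 XOR 1 = 1
  B[3] = 1 XOR 1 = 0
  B[4] = 0 XOR 1 = 1
  B[5] = 1 XOR 1 = 0
  B[6] = 0 XOR 1 = 1
  B[7] = 1 XOR 0 = 1
  B[8] = 1 XOR 1 = 0
  B[9] = 0 XOR 1 = 1
  B[10] = 1 XOR 1 = 0
  B[11] = 0 XOR 0 = 0
  B[12] = 0 XOR 1 = 1
  B[13] = 1 XOR 0 = 1
  B[14] = 1 XOR 1 = 0
  B[15] = 0 XOR 0 = 0
= 1010101101001100 (43852 decimal)


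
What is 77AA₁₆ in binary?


Each hex digit → 4 binary bits:
  7 = 0111
  7 = 0111
  A = 1010
  A = 1010
Concatenate: 0111 0111 1010 1010
= 0111011110101010


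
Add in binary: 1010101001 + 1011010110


Align and add column by column (LSB to MSB, carry propagating):
  01010101001
+ 01011010110
  -----------
  col 0: 1 + 0 + 0 (carry in) = 1 → bit 1, carry out 0
  col 1: 0 + 1 + 0 (carry in) = 1 → bit 1, carry out 0
  col 2: 0 + 1 + 0 (carry in) = 1 → bit 1, carry out 0
  col 3: 1 + 0 + 0 (carry in) = 1 → bit 1, carry out 0
  col 4: 0 + 1 + 0 (carry in) = 1 → bit 1, carry out 0
  col 5: 1 + 0 + 0 (carry in) = 1 → bit 1, carry out 0
  col 6: 0 + 1 + 0 (carry in) = 1 → bit 1, carry out 0
  col 7: 1 + 1 + 0 (carry in) = 2 → bit 0, carry out 1
  col 8: 0 + 0 + 1 (carry in) = 1 → bit 1, carry out 0
  col 9: 1 + 1 + 0 (carry in) = 2 → bit 0, carry out 1
  col 10: 0 + 0 + 1 (carry in) = 1 → bit 1, carry out 0
Reading bits MSB→LSB: 10101111111
Strip leading zeros: 10101111111
= 10101111111


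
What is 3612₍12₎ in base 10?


Positional values (base 12):
  2 × 12^0 = 2 × 1 = 2
  1 × 12^1 = 1 × 12 = 12
  6 × 12^2 = 6 × 144 = 864
  3 × 12^3 = 3 × 1728 = 5184
Sum = 2 + 12 + 864 + 5184
= 6062


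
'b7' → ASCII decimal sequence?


String: 'b7'  (2 characters)
Per-character ASCII lookup:
  'b': lowercase starts at 97: 'b' = 97 + 1 = 98
  '7': digits start at 48: '7' = 48 + 7 = 55
= 98 55


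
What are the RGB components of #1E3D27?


Hex: #1E3D27
R = 1E₁₆ = 30
G = 3D₁₆ = 61
B = 27₁₆ = 39
= RGB(30, 61, 39)


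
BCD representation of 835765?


Each digit → 4-bit binary:
  8 → 1000
  3 → 0011
  5 → 0101
  7 → 0111
  6 → 0110
  5 → 0101
= 1000 0011 0101 0111 0110 0101


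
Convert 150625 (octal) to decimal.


Positional values:
Position 0: 5 × 8^0 = 5
Position 1: 2 × 8^1 = 16
Position 2: 6 × 8^2 = 384
Position 3: 0 × 8^3 = 0
Position 4: 5 × 8^4 = 20480
Position 5: 1 × 8^5 = 32768
Sum = 5 + 16 + 384 + 0 + 20480 + 32768
= 53653


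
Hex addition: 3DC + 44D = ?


Align and add column by column (LSB to MSB, each column mod 16 with carry):
  03DC
+ 044D
  ----
  col 0: C(12) + D(13) + 0 (carry in) = 25 → 9(9), carry out 1
  col 1: D(13) + 4(4) + 1 (carry in) = 18 → 2(2), carry out 1
  col 2: 3(3) + 4(4) + 1 (carry in) = 8 → 8(8), carry out 0
  col 3: 0(0) + 0(0) + 0 (carry in) = 0 → 0(0), carry out 0
Reading digits MSB→LSB: 0829
Strip leading zeros: 829
= 0x829


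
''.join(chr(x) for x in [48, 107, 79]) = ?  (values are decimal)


Codes (decimal): 48 107 79
Per-code ASCII lookup:
  48  (range 48-57: digits, 48 - 48 = 0) → '0'
  107  (range 97-122: lowercase, 107 - 97 = 10) → 'k'
  79  (range 65-90: uppercase, 79 - 65 = 14) → 'O'
= '0kO'


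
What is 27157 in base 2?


Divide by 2 repeatedly:
27157 ÷ 2 = 13578 remainder 1
13578 ÷ 2 = 6789 remainder 0
6789 ÷ 2 = 3394 remainder 1
3394 ÷ 2 = 1697 remainder 0
1697 ÷ 2 = 848 remainder 1
848 ÷ 2 = 424 remainder 0
424 ÷ 2 = 212 remainder 0
212 ÷ 2 = 106 remainder 0
106 ÷ 2 = 53 remainder 0
53 ÷ 2 = 26 remainder 1
26 ÷ 2 = 13 remainder 0
13 ÷ 2 = 6 remainder 1
6 ÷ 2 = 3 remainder 0
3 ÷ 2 = 1 remainder 1
1 ÷ 2 = 0 remainder 1
Reading remainders bottom-up:
= 110101000010101


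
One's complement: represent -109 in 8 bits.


Original: 01101101
Invert all bits:
  bit 0: 0 → 1
  bit 1: 1 → 0
  bit 2: 1 → 0
  bit 3: 0 → 1
  bit 4: 1 → 0
  bit 5: 1 → 0
  bit 6: 0 → 1
  bit 7: 1 → 0
= 10010010


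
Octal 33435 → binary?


Each octal digit → 3 binary bits:
  3 = 011
  3 = 011
  4 = 100
  3 = 011
  5 = 101
Concatenate: 011 011 100 011 101
= 011011100011101


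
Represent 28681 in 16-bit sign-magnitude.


Sign bit: 0 (positive)
Magnitude: 28681 = 111000000001001
= 0111000000001001


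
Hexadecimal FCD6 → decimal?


Positional values:
Position 0: 6 × 16^0 = 6 × 1 = 6
Position 1: D × 16^1 = 13 × 16 = 208
Position 2: C × 16^2 = 12 × 256 = 3072
Position 3: F × 16^3 = 15 × 4096 = 61440
Sum = 6 + 208 + 3072 + 61440
= 64726


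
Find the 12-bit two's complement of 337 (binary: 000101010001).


Original: 000101010001
Step 1 - Invert all bits: 111010101110
Step 2 - Add 1: 111010101110 + 1
= 111010101111 (represents -337)


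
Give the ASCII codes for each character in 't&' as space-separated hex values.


String: 't&'  (2 characters)
Per-character ASCII lookup:
  't': lowercase starts at 97: 't' = 97 + 19 = 116 → 0x74
  '&': special character: '&' = 38 → 0x26
= 0x74 0x26


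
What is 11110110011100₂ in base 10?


Positional values:
Bit 2: 1 × 2^2 = 4
Bit 3: 1 × 2^3 = 8
Bit 4: 1 × 2^4 = 16
Bit 7: 1 × 2^7 = 128
Bit 8: 1 × 2^8 = 256
Bit 10: 1 × 2^10 = 1024
Bit 11: 1 × 2^11 = 2048
Bit 12: 1 × 2^12 = 4096
Bit 13: 1 × 2^13 = 8192
Sum = 4 + 8 + 16 + 128 + 256 + 1024 + 2048 + 4096 + 8192
= 15772


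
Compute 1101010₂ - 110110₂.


Align and subtract column by column (LSB to MSB, borrowing when needed):
  1101010
- 0110110
  -------
  col 0: (0 - 0 borrow-in) - 0 → 0 - 0 = 0, borrow out 0
  col 1: (1 - 0 borrow-in) - 1 → 1 - 1 = 0, borrow out 0
  col 2: (0 - 0 borrow-in) - 1 → borrow from next column: (0+2) - 1 = 1, borrow out 1
  col 3: (1 - 1 borrow-in) - 0 → 0 - 0 = 0, borrow out 0
  col 4: (0 - 0 borrow-in) - 1 → borrow from next column: (0+2) - 1 = 1, borrow out 1
  col 5: (1 - 1 borrow-in) - 1 → borrow from next column: (0+2) - 1 = 1, borrow out 1
  col 6: (1 - 1 borrow-in) - 0 → 0 - 0 = 0, borrow out 0
Reading bits MSB→LSB: 0110100
Strip leading zeros: 110100
= 110100


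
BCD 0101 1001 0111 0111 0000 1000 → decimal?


Each 4-bit group → digit:
  0101 → 5
  1001 → 9
  0111 → 7
  0111 → 7
  0000 → 0
  1000 → 8
= 597708


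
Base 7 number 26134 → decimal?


Positional values (base 7):
  4 × 7^0 = 4 × 1 = 4
  3 × 7^1 = 3 × 7 = 21
  1 × 7^2 = 1 × 49 = 49
  6 × 7^3 = 6 × 343 = 2058
  2 × 7^4 = 2 × 2401 = 4802
Sum = 4 + 21 + 49 + 2058 + 4802
= 6934


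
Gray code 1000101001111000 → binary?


Gray code: 1000101001111000
MSB stays the same: 1
Each subsequent bit = prev_binary XOR current_gray:
  B[1] = 1 XOR 0 = 1
  B[2] = 1 XOR 0 = 1
  B[3] = 1 XOR 0 = 1
  B[4] = 1 XOR 1 = 0
  B[5] = 0 XOR 0 = 0
  B[6] = 0 XOR 1 = 1
  B[7] = 1 XOR 0 = 1
  B[8] = 1 XOR 0 = 1
  B[9] = 1 XOR 1 = 0
  B[10] = 0 XOR 1 = 1
  B[11] = 1 XOR 1 = 0
  B[12] = 0 XOR 1 = 1
  B[13] = 1 XOR 0 = 1
  B[14] = 1 XOR 0 = 1
  B[15] = 1 XOR 0 = 1
= 1111001110101111 (62383 decimal)


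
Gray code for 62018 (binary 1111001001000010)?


Binary: 1111001001000010
Gray code: G = B XOR (B >> 1)
B >> 1 = 0111100100100001
1111001001000010 XOR 0111100100100001:
  1 XOR 0 = 1
  1 XOR 1 = 0
  1 XOR 1 = 0
  1 XOR 1 = 0
  0 XOR 1 = 1
  0 XOR 0 = 0
  1 XOR 0 = 1
  0 XOR 1 = 1
  0 XOR 0 = 0
  1 XOR 0 = 1
  0 XOR 1 = 1
  0 XOR 0 = 0
  0 XOR 0 = 0
  0 XOR 0 = 0
  1 XOR 0 = 1
  0 XOR 1 = 1
= 1000101101100011


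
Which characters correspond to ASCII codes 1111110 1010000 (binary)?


Codes (binary): 1111110 1010000
Per-code ASCII lookup:
  1111110 = 126  (special character) → '~'
  1010000 = 80  (range 65-90: uppercase, 80 - 65 = 15) → 'P'
= '~P'


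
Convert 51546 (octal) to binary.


Each octal digit → 3 binary bits:
  5 = 101
  1 = 001
  5 = 101
  4 = 100
  6 = 110
Concatenate: 101 001 101 100 110
= 101001101100110


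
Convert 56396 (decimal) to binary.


Divide by 2 repeatedly:
56396 ÷ 2 = 28198 remainder 0
28198 ÷ 2 = 14099 remainder 0
14099 ÷ 2 = 7049 remainder 1
7049 ÷ 2 = 3524 remainder 1
3524 ÷ 2 = 1762 remainder 0
1762 ÷ 2 = 881 remainder 0
881 ÷ 2 = 440 remainder 1
440 ÷ 2 = 220 remainder 0
220 ÷ 2 = 110 remainder 0
110 ÷ 2 = 55 remainder 0
55 ÷ 2 = 27 remainder 1
27 ÷ 2 = 13 remainder 1
13 ÷ 2 = 6 remainder 1
6 ÷ 2 = 3 remainder 0
3 ÷ 2 = 1 remainder 1
1 ÷ 2 = 0 remainder 1
Reading remainders bottom-up:
= 1101110001001100


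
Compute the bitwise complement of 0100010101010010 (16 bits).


Original: 0100010101010010
Invert all bits:
  bit 0: 0 → 1
  bit 1: 1 → 0
  bit 2: 0 → 1
  bit 3: 0 → 1
  bit 4: 0 → 1
  bit 5: 1 → 0
  bit 6: 0 → 1
  bit 7: 1 → 0
  bit 8: 0 → 1
  bit 9: 1 → 0
  bit 10: 0 → 1
  bit 11: 1 → 0
  bit 12: 0 → 1
  bit 13: 0 → 1
  bit 14: 1 → 0
  bit 15: 0 → 1
= 1011101010101101


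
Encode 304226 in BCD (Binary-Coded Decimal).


Each digit → 4-bit binary:
  3 → 0011
  0 → 0000
  4 → 0100
  2 → 0010
  2 → 0010
  6 → 0110
= 0011 0000 0100 0010 0010 0110


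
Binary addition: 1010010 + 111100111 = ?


Align and add column by column (LSB to MSB, carry propagating):
  0001010010
+ 0111100111
  ----------
  col 0: 0 + 1 + 0 (carry in) = 1 → bit 1, carry out 0
  col 1: 1 + 1 + 0 (carry in) = 2 → bit 0, carry out 1
  col 2: 0 + 1 + 1 (carry in) = 2 → bit 0, carry out 1
  col 3: 0 + 0 + 1 (carry in) = 1 → bit 1, carry out 0
  col 4: 1 + 0 + 0 (carry in) = 1 → bit 1, carry out 0
  col 5: 0 + 1 + 0 (carry in) = 1 → bit 1, carry out 0
  col 6: 1 + 1 + 0 (carry in) = 2 → bit 0, carry out 1
  col 7: 0 + 1 + 1 (carry in) = 2 → bit 0, carry out 1
  col 8: 0 + 1 + 1 (carry in) = 2 → bit 0, carry out 1
  col 9: 0 + 0 + 1 (carry in) = 1 → bit 1, carry out 0
Reading bits MSB→LSB: 1000111001
Strip leading zeros: 1000111001
= 1000111001


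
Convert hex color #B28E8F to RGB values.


Hex: #B28E8F
R = B2₁₆ = 178
G = 8E₁₆ = 142
B = 8F₁₆ = 143
= RGB(178, 142, 143)


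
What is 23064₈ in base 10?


Positional values:
Position 0: 4 × 8^0 = 4
Position 1: 6 × 8^1 = 48
Position 2: 0 × 8^2 = 0
Position 3: 3 × 8^3 = 1536
Position 4: 2 × 8^4 = 8192
Sum = 4 + 48 + 0 + 1536 + 8192
= 9780


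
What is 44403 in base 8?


Divide by 8 repeatedly:
44403 ÷ 8 = 5550 remainder 3
5550 ÷ 8 = 693 remainder 6
693 ÷ 8 = 86 remainder 5
86 ÷ 8 = 10 remainder 6
10 ÷ 8 = 1 remainder 2
1 ÷ 8 = 0 remainder 1
Reading remainders bottom-up:
= 0o126563


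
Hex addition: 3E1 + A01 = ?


Align and add column by column (LSB to MSB, each column mod 16 with carry):
  03E1
+ 0A01
  ----
  col 0: 1(1) + 1(1) + 0 (carry in) = 2 → 2(2), carry out 0
  col 1: E(14) + 0(0) + 0 (carry in) = 14 → E(14), carry out 0
  col 2: 3(3) + A(10) + 0 (carry in) = 13 → D(13), carry out 0
  col 3: 0(0) + 0(0) + 0 (carry in) = 0 → 0(0), carry out 0
Reading digits MSB→LSB: 0DE2
Strip leading zeros: DE2
= 0xDE2


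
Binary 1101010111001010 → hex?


Group into 4-bit nibbles: 1101010111001010
  1101 = D
  0101 = 5
  1100 = C
  1010 = A
= 0xD5CA


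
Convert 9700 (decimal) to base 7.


Divide by 7 repeatedly:
9700 ÷ 7 = 1385 remainder 5
1385 ÷ 7 = 197 remainder 6
197 ÷ 7 = 28 remainder 1
28 ÷ 7 = 4 remainder 0
4 ÷ 7 = 0 remainder 4
Reading remainders bottom-up:
= 40165


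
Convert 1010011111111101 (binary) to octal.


Group into 3-bit groups: 001010011111111101
  001 = 1
  010 = 2
  011 = 3
  111 = 7
  111 = 7
  101 = 5
= 0o123775


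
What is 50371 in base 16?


Divide by 16 repeatedly:
50371 ÷ 16 = 3148 remainder 3 (3)
3148 ÷ 16 = 196 remainder 12 (C)
196 ÷ 16 = 12 remainder 4 (4)
12 ÷ 16 = 0 remainder 12 (C)
Reading remainders bottom-up:
= 0xC4C3


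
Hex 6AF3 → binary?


Each hex digit → 4 binary bits:
  6 = 0110
  A = 1010
  F = 1111
  3 = 0011
Concatenate: 0110 1010 1111 0011
= 0110101011110011


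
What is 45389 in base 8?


Divide by 8 repeatedly:
45389 ÷ 8 = 5673 remainder 5
5673 ÷ 8 = 709 remainder 1
709 ÷ 8 = 88 remainder 5
88 ÷ 8 = 11 remainder 0
11 ÷ 8 = 1 remainder 3
1 ÷ 8 = 0 remainder 1
Reading remainders bottom-up:
= 0o130515


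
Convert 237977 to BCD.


Each digit → 4-bit binary:
  2 → 0010
  3 → 0011
  7 → 0111
  9 → 1001
  7 → 0111
  7 → 0111
= 0010 0011 0111 1001 0111 0111


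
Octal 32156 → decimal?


Positional values:
Position 0: 6 × 8^0 = 6
Position 1: 5 × 8^1 = 40
Position 2: 1 × 8^2 = 64
Position 3: 2 × 8^3 = 1024
Position 4: 3 × 8^4 = 12288
Sum = 6 + 40 + 64 + 1024 + 12288
= 13422


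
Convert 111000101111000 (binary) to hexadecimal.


Group into 4-bit nibbles: 0111000101111000
  0111 = 7
  0001 = 1
  0111 = 7
  1000 = 8
= 0x7178


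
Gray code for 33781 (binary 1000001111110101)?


Binary: 1000001111110101
Gray code: G = B XOR (B >> 1)
B >> 1 = 0100000111111010
1000001111110101 XOR 0100000111111010:
  1 XOR 0 = 1
  0 XOR 1 = 1
  0 XOR 0 = 0
  0 XOR 0 = 0
  0 XOR 0 = 0
  0 XOR 0 = 0
  1 XOR 0 = 1
  1 XOR 1 = 0
  1 XOR 1 = 0
  1 XOR 1 = 0
  1 XOR 1 = 0
  1 XOR 1 = 0
  0 XOR 1 = 1
  1 XOR 0 = 1
  0 XOR 1 = 1
  1 XOR 0 = 1
= 1100001000001111


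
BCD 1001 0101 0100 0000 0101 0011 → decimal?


Each 4-bit group → digit:
  1001 → 9
  0101 → 5
  0100 → 4
  0000 → 0
  0101 → 5
  0011 → 3
= 954053


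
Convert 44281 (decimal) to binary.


Divide by 2 repeatedly:
44281 ÷ 2 = 22140 remainder 1
22140 ÷ 2 = 11070 remainder 0
11070 ÷ 2 = 5535 remainder 0
5535 ÷ 2 = 2767 remainder 1
2767 ÷ 2 = 1383 remainder 1
1383 ÷ 2 = 691 remainder 1
691 ÷ 2 = 345 remainder 1
345 ÷ 2 = 172 remainder 1
172 ÷ 2 = 86 remainder 0
86 ÷ 2 = 43 remainder 0
43 ÷ 2 = 21 remainder 1
21 ÷ 2 = 10 remainder 1
10 ÷ 2 = 5 remainder 0
5 ÷ 2 = 2 remainder 1
2 ÷ 2 = 1 remainder 0
1 ÷ 2 = 0 remainder 1
Reading remainders bottom-up:
= 1010110011111001


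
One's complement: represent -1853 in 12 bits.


Original: 011100111101
Invert all bits:
  bit 0: 0 → 1
  bit 1: 1 → 0
  bit 2: 1 → 0
  bit 3: 1 → 0
  bit 4: 0 → 1
  bit 5: 0 → 1
  bit 6: 1 → 0
  bit 7: 1 → 0
  bit 8: 1 → 0
  bit 9: 1 → 0
  bit 10: 0 → 1
  bit 11: 1 → 0
= 100011000010


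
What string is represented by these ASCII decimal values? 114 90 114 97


Codes (decimal): 114 90 114 97
Per-code ASCII lookup:
  114  (range 97-122: lowercase, 114 - 97 = 17) → 'r'
  90  (range 65-90: uppercase, 90 - 65 = 25) → 'Z'
  114  (range 97-122: lowercase, 114 - 97 = 17) → 'r'
  97  (range 97-122: lowercase, 97 - 97 = 0) → 'a'
= 'rZra'


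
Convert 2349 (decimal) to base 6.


Divide by 6 repeatedly:
2349 ÷ 6 = 391 remainder 3
391 ÷ 6 = 65 remainder 1
65 ÷ 6 = 10 remainder 5
10 ÷ 6 = 1 remainder 4
1 ÷ 6 = 0 remainder 1
Reading remainders bottom-up:
= 14513


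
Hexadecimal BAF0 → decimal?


Positional values:
Position 0: 0 × 16^0 = 0 × 1 = 0
Position 1: F × 16^1 = 15 × 16 = 240
Position 2: A × 16^2 = 10 × 256 = 2560
Position 3: B × 16^3 = 11 × 4096 = 45056
Sum = 0 + 240 + 2560 + 45056
= 47856


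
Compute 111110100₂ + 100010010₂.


Align and add column by column (LSB to MSB, carry propagating):
  0111110100
+ 0100010010
  ----------
  col 0: 0 + 0 + 0 (carry in) = 0 → bit 0, carry out 0
  col 1: 0 + 1 + 0 (carry in) = 1 → bit 1, carry out 0
  col 2: 1 + 0 + 0 (carry in) = 1 → bit 1, carry out 0
  col 3: 0 + 0 + 0 (carry in) = 0 → bit 0, carry out 0
  col 4: 1 + 1 + 0 (carry in) = 2 → bit 0, carry out 1
  col 5: 1 + 0 + 1 (carry in) = 2 → bit 0, carry out 1
  col 6: 1 + 0 + 1 (carry in) = 2 → bit 0, carry out 1
  col 7: 1 + 0 + 1 (carry in) = 2 → bit 0, carry out 1
  col 8: 1 + 1 + 1 (carry in) = 3 → bit 1, carry out 1
  col 9: 0 + 0 + 1 (carry in) = 1 → bit 1, carry out 0
Reading bits MSB→LSB: 1100000110
Strip leading zeros: 1100000110
= 1100000110


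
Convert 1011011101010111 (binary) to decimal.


Positional values:
Bit 0: 1 × 2^0 = 1
Bit 1: 1 × 2^1 = 2
Bit 2: 1 × 2^2 = 4
Bit 4: 1 × 2^4 = 16
Bit 6: 1 × 2^6 = 64
Bit 8: 1 × 2^8 = 256
Bit 9: 1 × 2^9 = 512
Bit 10: 1 × 2^10 = 1024
Bit 12: 1 × 2^12 = 4096
Bit 13: 1 × 2^13 = 8192
Bit 15: 1 × 2^15 = 32768
Sum = 1 + 2 + 4 + 16 + 64 + 256 + 512 + 1024 + 4096 + 8192 + 32768
= 46935


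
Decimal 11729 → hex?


Divide by 16 repeatedly:
11729 ÷ 16 = 733 remainder 1 (1)
733 ÷ 16 = 45 remainder 13 (D)
45 ÷ 16 = 2 remainder 13 (D)
2 ÷ 16 = 0 remainder 2 (2)
Reading remainders bottom-up:
= 0x2DD1


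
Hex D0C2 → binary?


Each hex digit → 4 binary bits:
  D = 1101
  0 = 0000
  C = 1100
  2 = 0010
Concatenate: 1101 0000 1100 0010
= 1101000011000010


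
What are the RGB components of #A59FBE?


Hex: #A59FBE
R = A5₁₆ = 165
G = 9F₁₆ = 159
B = BE₁₆ = 190
= RGB(165, 159, 190)


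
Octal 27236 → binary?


Each octal digit → 3 binary bits:
  2 = 010
  7 = 111
  2 = 010
  3 = 011
  6 = 110
Concatenate: 010 111 010 011 110
= 010111010011110


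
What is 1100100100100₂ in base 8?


Group into 3-bit groups: 001100100100100
  001 = 1
  100 = 4
  100 = 4
  100 = 4
  100 = 4
= 0o14444


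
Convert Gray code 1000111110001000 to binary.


Gray code: 1000111110001000
MSB stays the same: 1
Each subsequent bit = prev_binary XOR current_gray:
  B[1] = 1 XOR 0 = 1
  B[2] = 1 XOR 0 = 1
  B[3] = 1 XOR 0 = 1
  B[4] = 1 XOR 1 = 0
  B[5] = 0 XOR 1 = 1
  B[6] = 1 XOR 1 = 0
  B[7] = 0 XOR 1 = 1
  B[8] = 1 XOR 1 = 0
  B[9] = 0 XOR 0 = 0
  B[10] = 0 XOR 0 = 0
  B[11] = 0 XOR 0 = 0
  B[12] = 0 XOR 1 = 1
  B[13] = 1 XOR 0 = 1
  B[14] = 1 XOR 0 = 1
  B[15] = 1 XOR 0 = 1
= 1111010100001111 (62735 decimal)


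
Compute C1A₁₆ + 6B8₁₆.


Align and add column by column (LSB to MSB, each column mod 16 with carry):
  0C1A
+ 06B8
  ----
  col 0: A(10) + 8(8) + 0 (carry in) = 18 → 2(2), carry out 1
  col 1: 1(1) + B(11) + 1 (carry in) = 13 → D(13), carry out 0
  col 2: C(12) + 6(6) + 0 (carry in) = 18 → 2(2), carry out 1
  col 3: 0(0) + 0(0) + 1 (carry in) = 1 → 1(1), carry out 0
Reading digits MSB→LSB: 12D2
Strip leading zeros: 12D2
= 0x12D2


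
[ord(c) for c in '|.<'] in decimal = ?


String: '|.<'  (3 characters)
Per-character ASCII lookup:
  '|': special character: '|' = 124
  '.': special character: '.' = 46
  '<': special character: '<' = 60
= 124 46 60


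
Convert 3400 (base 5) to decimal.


Positional values (base 5):
  0 × 5^0 = 0 × 1 = 0
  0 × 5^1 = 0 × 5 = 0
  4 × 5^2 = 4 × 25 = 100
  3 × 5^3 = 3 × 125 = 375
Sum = 0 + 0 + 100 + 375
= 475


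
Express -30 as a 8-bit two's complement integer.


Original: 00011110
Step 1 - Invert all bits: 11100001
Step 2 - Add 1: 11100001 + 1
= 11100010 (represents -30)


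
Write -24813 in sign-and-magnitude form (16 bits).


Sign bit: 1 (negative)
Magnitude: 24813 = 110000011101101
= 1110000011101101


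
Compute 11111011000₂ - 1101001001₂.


Align and subtract column by column (LSB to MSB, borrowing when needed):
  11111011000
- 01101001001
  -----------
  col 0: (0 - 0 borrow-in) - 1 → borrow from next column: (0+2) - 1 = 1, borrow out 1
  col 1: (0 - 1 borrow-in) - 0 → borrow from next column: (-1+2) - 0 = 1, borrow out 1
  col 2: (0 - 1 borrow-in) - 0 → borrow from next column: (-1+2) - 0 = 1, borrow out 1
  col 3: (1 - 1 borrow-in) - 1 → borrow from next column: (0+2) - 1 = 1, borrow out 1
  col 4: (1 - 1 borrow-in) - 0 → 0 - 0 = 0, borrow out 0
  col 5: (0 - 0 borrow-in) - 0 → 0 - 0 = 0, borrow out 0
  col 6: (1 - 0 borrow-in) - 1 → 1 - 1 = 0, borrow out 0
  col 7: (1 - 0 borrow-in) - 0 → 1 - 0 = 1, borrow out 0
  col 8: (1 - 0 borrow-in) - 1 → 1 - 1 = 0, borrow out 0
  col 9: (1 - 0 borrow-in) - 1 → 1 - 1 = 0, borrow out 0
  col 10: (1 - 0 borrow-in) - 0 → 1 - 0 = 1, borrow out 0
Reading bits MSB→LSB: 10010001111
Strip leading zeros: 10010001111
= 10010001111


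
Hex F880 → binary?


Each hex digit → 4 binary bits:
  F = 1111
  8 = 1000
  8 = 1000
  0 = 0000
Concatenate: 1111 1000 1000 0000
= 1111100010000000


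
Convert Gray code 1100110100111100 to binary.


Gray code: 1100110100111100
MSB stays the same: 1
Each subsequent bit = prev_binary XOR current_gray:
  B[1] = 1 XOR 1 = 0
  B[2] = 0 XOR 0 = 0
  B[3] = 0 XOR 0 = 0
  B[4] = 0 XOR 1 = 1
  B[5] = 1 XOR 1 = 0
  B[6] = 0 XOR 0 = 0
  B[7] = 0 XOR 1 = 1
  B[8] = 1 XOR 0 = 1
  B[9] = 1 XOR 0 = 1
  B[10] = 1 XOR 1 = 0
  B[11] = 0 XOR 1 = 1
  B[12] = 1 XOR 1 = 0
  B[13] = 0 XOR 1 = 1
  B[14] = 1 XOR 0 = 1
  B[15] = 1 XOR 0 = 1
= 1000100111010111 (35287 decimal)


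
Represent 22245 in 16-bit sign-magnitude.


Sign bit: 0 (positive)
Magnitude: 22245 = 101011011100101
= 0101011011100101


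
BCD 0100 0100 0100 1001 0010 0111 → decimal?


Each 4-bit group → digit:
  0100 → 4
  0100 → 4
  0100 → 4
  1001 → 9
  0010 → 2
  0111 → 7
= 444927


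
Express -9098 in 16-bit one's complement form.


Original: 0010001110001010
Invert all bits:
  bit 0: 0 → 1
  bit 1: 0 → 1
  bit 2: 1 → 0
  bit 3: 0 → 1
  bit 4: 0 → 1
  bit 5: 0 → 1
  bit 6: 1 → 0
  bit 7: 1 → 0
  bit 8: 1 → 0
  bit 9: 0 → 1
  bit 10: 0 → 1
  bit 11: 0 → 1
  bit 12: 1 → 0
  bit 13: 0 → 1
  bit 14: 1 → 0
  bit 15: 0 → 1
= 1101110001110101


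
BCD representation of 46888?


Each digit → 4-bit binary:
  4 → 0100
  6 → 0110
  8 → 1000
  8 → 1000
  8 → 1000
= 0100 0110 1000 1000 1000


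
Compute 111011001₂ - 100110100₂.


Align and subtract column by column (LSB to MSB, borrowing when needed):
  111011001
- 100110100
  ---------
  col 0: (1 - 0 borrow-in) - 0 → 1 - 0 = 1, borrow out 0
  col 1: (0 - 0 borrow-in) - 0 → 0 - 0 = 0, borrow out 0
  col 2: (0 - 0 borrow-in) - 1 → borrow from next column: (0+2) - 1 = 1, borrow out 1
  col 3: (1 - 1 borrow-in) - 0 → 0 - 0 = 0, borrow out 0
  col 4: (1 - 0 borrow-in) - 1 → 1 - 1 = 0, borrow out 0
  col 5: (0 - 0 borrow-in) - 1 → borrow from next column: (0+2) - 1 = 1, borrow out 1
  col 6: (1 - 1 borrow-in) - 0 → 0 - 0 = 0, borrow out 0
  col 7: (1 - 0 borrow-in) - 0 → 1 - 0 = 1, borrow out 0
  col 8: (1 - 0 borrow-in) - 1 → 1 - 1 = 0, borrow out 0
Reading bits MSB→LSB: 010100101
Strip leading zeros: 10100101
= 10100101
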